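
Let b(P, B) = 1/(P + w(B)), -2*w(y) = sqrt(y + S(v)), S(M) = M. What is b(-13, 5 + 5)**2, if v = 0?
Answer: 4/(26 + sqrt(10))**2 ≈ 0.0047035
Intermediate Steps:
w(y) = -sqrt(y)/2 (w(y) = -sqrt(y + 0)/2 = -sqrt(y)/2)
b(P, B) = 1/(P - sqrt(B)/2)
b(-13, 5 + 5)**2 = (2/(-sqrt(5 + 5) + 2*(-13)))**2 = (2/(-sqrt(10) - 26))**2 = (2/(-26 - sqrt(10)))**2 = 4/(-26 - sqrt(10))**2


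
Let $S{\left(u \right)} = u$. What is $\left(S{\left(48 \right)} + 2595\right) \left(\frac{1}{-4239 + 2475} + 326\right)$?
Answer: $\frac{506630503}{588} \approx 8.6162 \cdot 10^{5}$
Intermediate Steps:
$\left(S{\left(48 \right)} + 2595\right) \left(\frac{1}{-4239 + 2475} + 326\right) = \left(48 + 2595\right) \left(\frac{1}{-4239 + 2475} + 326\right) = 2643 \left(\frac{1}{-1764} + 326\right) = 2643 \left(- \frac{1}{1764} + 326\right) = 2643 \cdot \frac{575063}{1764} = \frac{506630503}{588}$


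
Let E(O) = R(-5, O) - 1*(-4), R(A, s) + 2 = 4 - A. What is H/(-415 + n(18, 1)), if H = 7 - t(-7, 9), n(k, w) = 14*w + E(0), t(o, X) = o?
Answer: -7/195 ≈ -0.035897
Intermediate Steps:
R(A, s) = 2 - A (R(A, s) = -2 + (4 - A) = 2 - A)
E(O) = 11 (E(O) = (2 - 1*(-5)) - 1*(-4) = (2 + 5) + 4 = 7 + 4 = 11)
n(k, w) = 11 + 14*w (n(k, w) = 14*w + 11 = 11 + 14*w)
H = 14 (H = 7 - 1*(-7) = 7 + 7 = 14)
H/(-415 + n(18, 1)) = 14/(-415 + (11 + 14*1)) = 14/(-415 + (11 + 14)) = 14/(-415 + 25) = 14/(-390) = 14*(-1/390) = -7/195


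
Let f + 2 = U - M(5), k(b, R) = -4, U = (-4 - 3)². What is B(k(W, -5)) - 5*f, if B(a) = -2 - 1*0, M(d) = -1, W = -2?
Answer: -242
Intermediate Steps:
U = 49 (U = (-7)² = 49)
f = 48 (f = -2 + (49 - 1*(-1)) = -2 + (49 + 1) = -2 + 50 = 48)
B(a) = -2 (B(a) = -2 + 0 = -2)
B(k(W, -5)) - 5*f = -2 - 5*48 = -2 - 240 = -242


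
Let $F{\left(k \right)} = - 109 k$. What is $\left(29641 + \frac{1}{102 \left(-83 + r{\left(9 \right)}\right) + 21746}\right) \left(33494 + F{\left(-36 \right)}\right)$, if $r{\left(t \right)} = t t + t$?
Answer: $\frac{12455270932449}{11230} \approx 1.1091 \cdot 10^{9}$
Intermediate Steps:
$r{\left(t \right)} = t + t^{2}$ ($r{\left(t \right)} = t^{2} + t = t + t^{2}$)
$\left(29641 + \frac{1}{102 \left(-83 + r{\left(9 \right)}\right) + 21746}\right) \left(33494 + F{\left(-36 \right)}\right) = \left(29641 + \frac{1}{102 \left(-83 + 9 \left(1 + 9\right)\right) + 21746}\right) \left(33494 - -3924\right) = \left(29641 + \frac{1}{102 \left(-83 + 9 \cdot 10\right) + 21746}\right) \left(33494 + 3924\right) = \left(29641 + \frac{1}{102 \left(-83 + 90\right) + 21746}\right) 37418 = \left(29641 + \frac{1}{102 \cdot 7 + 21746}\right) 37418 = \left(29641 + \frac{1}{714 + 21746}\right) 37418 = \left(29641 + \frac{1}{22460}\right) 37418 = \frac{665736861}{22460} \cdot 37418 = \frac{12455270932449}{11230}$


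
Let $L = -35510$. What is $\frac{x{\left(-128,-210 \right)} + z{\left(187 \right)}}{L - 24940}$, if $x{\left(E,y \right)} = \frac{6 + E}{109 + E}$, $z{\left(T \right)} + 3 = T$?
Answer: $- \frac{603}{191425} \approx -0.0031501$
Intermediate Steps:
$z{\left(T \right)} = -3 + T$
$x{\left(E,y \right)} = \frac{6 + E}{109 + E}$
$\frac{x{\left(-128,-210 \right)} + z{\left(187 \right)}}{L - 24940} = \frac{\frac{6 - 128}{109 - 128} + \left(-3 + 187\right)}{-35510 - 24940} = \frac{\frac{1}{-19} \left(-122\right) + 184}{-60450} = \left(\left(- \frac{1}{19}\right) \left(-122\right) + 184\right) \left(- \frac{1}{60450}\right) = \left(\frac{122}{19} + 184\right) \left(- \frac{1}{60450}\right) = \frac{3618}{19} \left(- \frac{1}{60450}\right) = - \frac{603}{191425}$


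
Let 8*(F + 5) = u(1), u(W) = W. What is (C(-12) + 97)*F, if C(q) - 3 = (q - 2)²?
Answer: -1443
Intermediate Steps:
F = -39/8 (F = -5 + (⅛)*1 = -5 + ⅛ = -39/8 ≈ -4.8750)
C(q) = 3 + (-2 + q)² (C(q) = 3 + (q - 2)² = 3 + (-2 + q)²)
(C(-12) + 97)*F = ((3 + (-2 - 12)²) + 97)*(-39/8) = ((3 + (-14)²) + 97)*(-39/8) = ((3 + 196) + 97)*(-39/8) = (199 + 97)*(-39/8) = 296*(-39/8) = -1443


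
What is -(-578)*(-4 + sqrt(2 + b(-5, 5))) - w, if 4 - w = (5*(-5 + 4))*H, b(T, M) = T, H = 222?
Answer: -3426 + 578*I*sqrt(3) ≈ -3426.0 + 1001.1*I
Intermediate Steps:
w = 1114 (w = 4 - 5*(-5 + 4)*222 = 4 - 5*(-1)*222 = 4 - (-5)*222 = 4 - 1*(-1110) = 4 + 1110 = 1114)
-(-578)*(-4 + sqrt(2 + b(-5, 5))) - w = -(-578)*(-4 + sqrt(2 - 5)) - 1*1114 = -(-578)*(-4 + sqrt(-3)) - 1114 = -(-578)*(-4 + I*sqrt(3)) - 1114 = -289*(8 - 2*I*sqrt(3)) - 1114 = (-2312 + 578*I*sqrt(3)) - 1114 = -3426 + 578*I*sqrt(3)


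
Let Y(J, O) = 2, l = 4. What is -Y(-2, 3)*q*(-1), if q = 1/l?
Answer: 1/2 ≈ 0.50000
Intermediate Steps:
q = 1/4 ≈ 0.25000
-Y(-2, 3)*q*(-1) = -2*(1/4)*(-1) = -(-1)/2 = -1*(-1/2) = 1/2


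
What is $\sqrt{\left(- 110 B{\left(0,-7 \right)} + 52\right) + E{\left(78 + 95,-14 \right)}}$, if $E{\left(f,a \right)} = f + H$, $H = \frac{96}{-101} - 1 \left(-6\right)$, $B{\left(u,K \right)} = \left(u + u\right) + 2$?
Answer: $\frac{\sqrt{102515}}{101} \approx 3.1701$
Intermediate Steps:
$B{\left(u,K \right)} = 2 + 2 u$ ($B{\left(u,K \right)} = 2 u + 2 = 2 + 2 u$)
$H = \frac{510}{101}$ ($H = 96 \left(- \frac{1}{101}\right) - -6 = - \frac{96}{101} + 6 = \frac{510}{101} \approx 5.0495$)
$E{\left(f,a \right)} = \frac{510}{101} + f$ ($E{\left(f,a \right)} = f + \frac{510}{101} = \frac{510}{101} + f$)
$\sqrt{\left(- 110 B{\left(0,-7 \right)} + 52\right) + E{\left(78 + 95,-14 \right)}} = \sqrt{\left(- 110 \left(2 + 2 \cdot 0\right) + 52\right) + \left(\frac{510}{101} + \left(78 + 95\right)\right)} = \sqrt{\left(- 110 \left(2 + 0\right) + 52\right) + \left(\frac{510}{101} + 173\right)} = \sqrt{\left(\left(-110\right) 2 + 52\right) + \frac{17983}{101}} = \sqrt{\left(-220 + 52\right) + \frac{17983}{101}} = \sqrt{-168 + \frac{17983}{101}} = \sqrt{\frac{1015}{101}} = \frac{\sqrt{102515}}{101}$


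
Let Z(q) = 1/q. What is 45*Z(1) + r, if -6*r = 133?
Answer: 137/6 ≈ 22.833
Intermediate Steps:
r = -133/6 (r = -⅙*133 = -133/6 ≈ -22.167)
45*Z(1) + r = 45/1 - 133/6 = 45*1 - 133/6 = 45 - 133/6 = 137/6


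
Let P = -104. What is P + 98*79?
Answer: 7638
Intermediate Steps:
P + 98*79 = -104 + 98*79 = -104 + 7742 = 7638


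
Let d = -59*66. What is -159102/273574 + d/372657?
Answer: -10059295195/16991544353 ≈ -0.59202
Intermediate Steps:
d = -3894
-159102/273574 + d/372657 = -159102/273574 - 3894/372657 = -159102*1/273574 - 3894*1/372657 = -79551/136787 - 1298/124219 = -10059295195/16991544353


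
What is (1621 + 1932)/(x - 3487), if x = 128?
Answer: -3553/3359 ≈ -1.0578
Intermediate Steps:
(1621 + 1932)/(x - 3487) = (1621 + 1932)/(128 - 3487) = 3553/(-3359) = 3553*(-1/3359) = -3553/3359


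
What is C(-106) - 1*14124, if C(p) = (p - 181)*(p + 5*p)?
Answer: 168408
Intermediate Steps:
C(p) = 6*p*(-181 + p) (C(p) = (-181 + p)*(6*p) = 6*p*(-181 + p))
C(-106) - 1*14124 = 6*(-106)*(-181 - 106) - 1*14124 = 6*(-106)*(-287) - 14124 = 182532 - 14124 = 168408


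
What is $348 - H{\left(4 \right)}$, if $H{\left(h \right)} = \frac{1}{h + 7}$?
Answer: $\frac{3827}{11} \approx 347.91$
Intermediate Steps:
$H{\left(h \right)} = \frac{1}{7 + h}$
$348 - H{\left(4 \right)} = 348 - \frac{1}{7 + 4} = 348 - \frac{1}{11} = \frac{3827}{11}$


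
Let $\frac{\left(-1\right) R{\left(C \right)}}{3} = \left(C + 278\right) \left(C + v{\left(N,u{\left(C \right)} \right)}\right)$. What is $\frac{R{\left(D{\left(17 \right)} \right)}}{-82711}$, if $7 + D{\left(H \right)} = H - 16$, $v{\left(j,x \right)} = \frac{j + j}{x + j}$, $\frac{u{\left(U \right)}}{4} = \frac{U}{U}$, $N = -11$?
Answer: $- \frac{16320}{578977} \approx -0.028188$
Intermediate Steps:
$u{\left(U \right)} = 4$ ($u{\left(U \right)} = 4 \frac{U}{U} = 4 \cdot 1 = 4$)
$v{\left(j,x \right)} = \frac{2 j}{j + x}$
$D{\left(H \right)} = -23 + H$ ($D{\left(H \right)} = -7 + \left(H - 16\right) = -7 + \left(-16 + H\right) = -23 + H$)
$R{\left(C \right)} = - 3 \left(278 + C\right) \left(\frac{22}{7} + C\right)$ ($R{\left(C \right)} = - 3 \left(C + 278\right) \left(C + 2 \left(-11\right) \frac{1}{-11 + 4}\right) = - 3 \left(278 + C\right) \left(C + 2 \left(-11\right) \frac{1}{-7}\right) = - 3 \left(278 + C\right) \left(C + 2 \left(-11\right) \left(- \frac{1}{7}\right)\right) = - 3 \left(278 + C\right) \left(C + \frac{22}{7}\right) = - 3 \left(278 + C\right) \left(\frac{22}{7} + C\right)$)
$\frac{R{\left(D{\left(17 \right)} \right)}}{-82711} = \frac{- \frac{18348}{7} - 3 \left(-23 + 17\right)^{2} - \frac{5904 \left(-23 + 17\right)}{7}}{-82711} = \left(- \frac{18348}{7} - 3 \left(-6\right)^{2} - - \frac{35424}{7}\right) \left(- \frac{1}{82711}\right) = \left(- \frac{18348}{7} - 108 + \frac{35424}{7}\right) \left(- \frac{1}{82711}\right) = \frac{16320}{7} \left(- \frac{1}{82711}\right) = - \frac{16320}{578977}$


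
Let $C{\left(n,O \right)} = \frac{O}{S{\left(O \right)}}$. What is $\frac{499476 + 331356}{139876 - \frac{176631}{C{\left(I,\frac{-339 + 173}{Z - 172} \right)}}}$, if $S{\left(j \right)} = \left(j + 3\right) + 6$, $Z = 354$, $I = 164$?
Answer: $\frac{17239764}{35402531} \approx 0.48696$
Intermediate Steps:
$S{\left(j \right)} = 9 + j$ ($S{\left(j \right)} = \left(3 + j\right) + 6 = 9 + j$)
$C{\left(n,O \right)} = \frac{O}{9 + O}$
$\frac{499476 + 331356}{139876 - \frac{176631}{C{\left(I,\frac{-339 + 173}{Z - 172} \right)}}} = \frac{499476 + 331356}{139876 - \frac{176631}{\frac{-339 + 173}{354 - 172} \frac{1}{9 + \frac{-339 + 173}{354 - 172}}}} = \frac{830832}{139876 - \frac{176631}{- \frac{166}{182} \frac{1}{9 - \frac{166}{182}}}} = \frac{830832}{139876 - \frac{176631}{\left(-166\right) \frac{1}{182} \frac{1}{9 - \frac{83}{91}}}} = \frac{830832}{139876 - \frac{176631}{\left(- \frac{83}{91}\right) \frac{1}{9 - \frac{83}{91}}}} = \frac{830832}{139876 - \frac{176631}{\left(- \frac{83}{91}\right) \frac{1}{\frac{736}{91}}}} = \frac{830832}{139876 - \frac{176631}{\left(- \frac{83}{91}\right) \frac{91}{736}}} = \frac{830832}{139876 - \frac{176631}{- \frac{83}{736}}} = \frac{830832}{139876 - - \frac{130000416}{83}} = \frac{830832}{139876 + \frac{130000416}{83}} = \frac{830832}{\frac{141610124}{83}} = 830832 \cdot \frac{83}{141610124} = \frac{17239764}{35402531}$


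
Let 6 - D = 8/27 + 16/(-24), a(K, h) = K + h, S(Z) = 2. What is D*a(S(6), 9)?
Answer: 1892/27 ≈ 70.074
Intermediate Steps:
D = 172/27 (D = 6 - (8/27 + 16/(-24)) = 6 - (8*(1/27) + 16*(-1/24)) = 6 - (8/27 - ⅔) = 6 - 1*(-10/27) = 6 + 10/27 = 172/27 ≈ 6.3704)
D*a(S(6), 9) = 172*(2 + 9)/27 = (172/27)*11 = 1892/27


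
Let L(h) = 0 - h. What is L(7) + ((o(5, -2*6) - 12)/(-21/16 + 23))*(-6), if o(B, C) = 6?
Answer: -1853/347 ≈ -5.3401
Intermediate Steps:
L(h) = -h
L(7) + ((o(5, -2*6) - 12)/(-21/16 + 23))*(-6) = -1*7 + ((6 - 12)/(-21/16 + 23))*(-6) = -7 - 6/(-21*1/16 + 23)*(-6) = -7 - 6/(-21/16 + 23)*(-6) = -7 - 6/347/16*(-6) = -7 - 6*16/347*(-6) = -7 - 96/347*(-6) = -7 + 576/347 = -1853/347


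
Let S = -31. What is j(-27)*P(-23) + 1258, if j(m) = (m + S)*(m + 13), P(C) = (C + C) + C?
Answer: -54770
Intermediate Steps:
P(C) = 3*C (P(C) = 2*C + C = 3*C)
j(m) = (-31 + m)*(13 + m) (j(m) = (m - 31)*(m + 13) = (-31 + m)*(13 + m))
j(-27)*P(-23) + 1258 = (-403 + (-27)**2 - 18*(-27))*(3*(-23)) + 1258 = (-403 + 729 + 486)*(-69) + 1258 = 812*(-69) + 1258 = -56028 + 1258 = -54770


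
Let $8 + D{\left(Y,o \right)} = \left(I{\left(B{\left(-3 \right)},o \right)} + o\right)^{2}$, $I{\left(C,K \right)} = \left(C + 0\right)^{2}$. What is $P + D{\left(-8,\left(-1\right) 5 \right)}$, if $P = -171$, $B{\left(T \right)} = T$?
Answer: $-163$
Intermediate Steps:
$I{\left(C,K \right)} = C^{2}$
$D{\left(Y,o \right)} = -8 + \left(9 + o\right)^{2}$ ($D{\left(Y,o \right)} = -8 + \left(\left(-3\right)^{2} + o\right)^{2} = -8 + \left(9 + o\right)^{2}$)
$P + D{\left(-8,\left(-1\right) 5 \right)} = -171 - \left(8 - \left(9 - 5\right)^{2}\right) = -171 - \left(8 - 4^{2}\right) = -171 + \left(-8 + 16\right) = -171 + 8 = -163$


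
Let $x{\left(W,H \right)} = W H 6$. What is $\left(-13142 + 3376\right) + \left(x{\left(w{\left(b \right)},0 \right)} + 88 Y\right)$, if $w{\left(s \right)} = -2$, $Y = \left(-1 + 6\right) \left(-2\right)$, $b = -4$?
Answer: $-10646$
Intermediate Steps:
$Y = -10$ ($Y = 5 \left(-2\right) = -10$)
$x{\left(W,H \right)} = 6 H W$ ($x{\left(W,H \right)} = H W 6 = 6 H W$)
$\left(-13142 + 3376\right) + \left(x{\left(w{\left(b \right)},0 \right)} + 88 Y\right) = \left(-13142 + 3376\right) + \left(6 \cdot 0 \left(-2\right) + 88 \left(-10\right)\right) = -9766 + \left(0 - 880\right) = -9766 - 880 = -10646$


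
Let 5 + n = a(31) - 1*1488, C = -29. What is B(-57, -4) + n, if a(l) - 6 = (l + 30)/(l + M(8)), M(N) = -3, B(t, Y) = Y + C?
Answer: -42499/28 ≈ -1517.8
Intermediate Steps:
B(t, Y) = -29 + Y (B(t, Y) = Y - 29 = -29 + Y)
a(l) = 6 + (30 + l)/(-3 + l) (a(l) = 6 + (l + 30)/(l - 3) = 6 + (30 + l)/(-3 + l))
n = -41575/28 (n = -5 + ((12 + 7*31)/(-3 + 31) - 1*1488) = -5 + ((12 + 217)/28 - 1488) = -5 + ((1/28)*229 - 1488) = -5 + (229/28 - 1488) = -5 - 41435/28 = -41575/28 ≈ -1484.8)
B(-57, -4) + n = (-29 - 4) - 41575/28 = -33 - 41575/28 = -42499/28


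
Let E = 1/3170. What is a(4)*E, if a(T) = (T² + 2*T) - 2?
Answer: 11/1585 ≈ 0.0069401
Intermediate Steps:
a(T) = -2 + T² + 2*T
E = 1/3170 ≈ 0.00031546
a(4)*E = (-2 + 4² + 2*4)*(1/3170) = (-2 + 16 + 8)*(1/3170) = 22*(1/3170) = 11/1585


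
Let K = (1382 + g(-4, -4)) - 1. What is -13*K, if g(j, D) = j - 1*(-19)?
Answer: -18148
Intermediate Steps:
g(j, D) = 19 + j (g(j, D) = j + 19 = 19 + j)
K = 1396 (K = (1382 + (19 - 4)) - 1 = (1382 + 15) - 1 = 1397 - 1 = 1396)
-13*K = -13*1396 = -18148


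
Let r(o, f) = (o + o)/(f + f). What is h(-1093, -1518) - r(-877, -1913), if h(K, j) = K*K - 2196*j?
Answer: 8662401724/1913 ≈ 4.5282e+6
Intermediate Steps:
h(K, j) = K**2 - 2196*j
r(o, f) = o/f (r(o, f) = (2*o)/((2*f)) = (2*o)*(1/(2*f)) = o/f)
h(-1093, -1518) - r(-877, -1913) = ((-1093)**2 - 2196*(-1518)) - (-877)/(-1913) = (1194649 + 3333528) - (-877)*(-1)/1913 = 4528177 - 1*877/1913 = 4528177 - 877/1913 = 8662401724/1913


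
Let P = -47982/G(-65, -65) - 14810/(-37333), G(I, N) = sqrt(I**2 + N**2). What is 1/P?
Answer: -1168004904625/802199212362424759 - 2173439161399935*sqrt(2)/1604398424724849518 ≈ -0.0019173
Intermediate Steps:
P = 14810/37333 - 23991*sqrt(2)/65 (P = -47982/sqrt((-65)**2 + (-65)**2) - 14810/(-37333) = -47982/sqrt(4225 + 4225) - 14810*(-1/37333) = -47982*sqrt(2)/130 + 14810/37333 = -23991*sqrt(2)/65 + 14810/37333 = 14810/37333 - 23991*sqrt(2)/65 ≈ -521.58)
1/P = 1/(14810/37333 - 23991*sqrt(2)/65)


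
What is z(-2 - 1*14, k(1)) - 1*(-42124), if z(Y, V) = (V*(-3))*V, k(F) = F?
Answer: 42121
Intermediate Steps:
z(Y, V) = -3*V² (z(Y, V) = (-3*V)*V = -3*V²)
z(-2 - 1*14, k(1)) - 1*(-42124) = -3*1² - 1*(-42124) = -3*1 + 42124 = -3 + 42124 = 42121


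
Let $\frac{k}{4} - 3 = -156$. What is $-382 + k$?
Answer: $-994$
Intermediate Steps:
$k = -612$ ($k = 12 + 4 \left(-156\right) = 12 - 624 = -612$)
$-382 + k = -382 - 612 = -994$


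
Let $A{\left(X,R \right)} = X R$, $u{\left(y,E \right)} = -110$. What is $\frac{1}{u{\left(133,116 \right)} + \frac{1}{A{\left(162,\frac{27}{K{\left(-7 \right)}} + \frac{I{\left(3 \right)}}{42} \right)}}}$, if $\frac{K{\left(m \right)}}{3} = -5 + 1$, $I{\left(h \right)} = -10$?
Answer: $- \frac{5643}{620744} \approx -0.0090907$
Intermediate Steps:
$K{\left(m \right)} = -12$ ($K{\left(m \right)} = 3 \left(-5 + 1\right) = 3 \left(-4\right) = -12$)
$A{\left(X,R \right)} = R X$
$\frac{1}{u{\left(133,116 \right)} + \frac{1}{A{\left(162,\frac{27}{K{\left(-7 \right)}} + \frac{I{\left(3 \right)}}{42} \right)}}} = \frac{1}{-110 + \frac{1}{\left(\frac{27}{-12} - \frac{10}{42}\right) 162}} = \frac{1}{-110 + \frac{1}{\left(27 \left(- \frac{1}{12}\right) - \frac{5}{21}\right) 162}} = \frac{1}{-110 + \frac{1}{\left(- \frac{9}{4} - \frac{5}{21}\right) 162}} = \frac{1}{-110 + \frac{1}{\left(- \frac{209}{84}\right) 162}} = \frac{1}{-110 + \frac{1}{- \frac{5643}{14}}} = \frac{1}{-110 - \frac{14}{5643}} = \frac{1}{- \frac{620744}{5643}} = - \frac{5643}{620744}$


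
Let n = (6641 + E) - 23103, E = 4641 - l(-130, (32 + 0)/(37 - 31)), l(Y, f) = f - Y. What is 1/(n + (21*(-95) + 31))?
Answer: -3/41761 ≈ -7.1837e-5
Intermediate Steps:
E = 13517/3 (E = 4641 - ((32 + 0)/(37 - 31) - 1*(-130)) = 4641 - (32/6 + 130) = 4641 - (32*(⅙) + 130) = 4641 - (16/3 + 130) = 4641 - 1*406/3 = 4641 - 406/3 = 13517/3 ≈ 4505.7)
n = -35869/3 (n = (6641 + 13517/3) - 23103 = 33440/3 - 23103 = -35869/3 ≈ -11956.)
1/(n + (21*(-95) + 31)) = 1/(-35869/3 + (21*(-95) + 31)) = 1/(-35869/3 + (-1995 + 31)) = 1/(-35869/3 - 1964) = 1/(-41761/3) = -3/41761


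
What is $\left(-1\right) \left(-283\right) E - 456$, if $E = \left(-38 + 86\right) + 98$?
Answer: $40862$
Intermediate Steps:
$E = 146$ ($E = 48 + 98 = 146$)
$\left(-1\right) \left(-283\right) E - 456 = \left(-1\right) \left(-283\right) 146 - 456 = 283 \cdot 146 - 456 = 41318 - 456 = 40862$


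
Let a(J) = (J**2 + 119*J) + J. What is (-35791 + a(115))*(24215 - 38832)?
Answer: 128132622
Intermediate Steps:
a(J) = J**2 + 120*J
(-35791 + a(115))*(24215 - 38832) = (-35791 + 115*(120 + 115))*(24215 - 38832) = (-35791 + 115*235)*(-14617) = (-35791 + 27025)*(-14617) = -8766*(-14617) = 128132622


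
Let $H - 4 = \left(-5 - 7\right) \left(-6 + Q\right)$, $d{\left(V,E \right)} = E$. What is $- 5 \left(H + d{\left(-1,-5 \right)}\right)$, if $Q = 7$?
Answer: $65$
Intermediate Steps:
$H = -8$ ($H = 4 + \left(-5 - 7\right) \left(-6 + 7\right) = 4 - 12 = -8$)
$- 5 \left(H + d{\left(-1,-5 \right)}\right) = - 5 \left(-8 - 5\right) = \left(-5\right) \left(-13\right) = 65$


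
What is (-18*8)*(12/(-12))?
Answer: 144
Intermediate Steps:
(-18*8)*(12/(-12)) = -1728*(-1)/12 = -144*(-1) = 144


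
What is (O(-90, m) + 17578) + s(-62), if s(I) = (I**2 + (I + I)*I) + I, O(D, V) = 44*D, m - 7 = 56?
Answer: 25088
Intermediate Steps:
m = 63 (m = 7 + 56 = 63)
s(I) = I + 3*I**2 (s(I) = (I**2 + (2*I)*I) + I = (I**2 + 2*I**2) + I = 3*I**2 + I = I + 3*I**2)
(O(-90, m) + 17578) + s(-62) = (44*(-90) + 17578) - 62*(1 + 3*(-62)) = (-3960 + 17578) - 62*(1 - 186) = 13618 - 62*(-185) = 13618 + 11470 = 25088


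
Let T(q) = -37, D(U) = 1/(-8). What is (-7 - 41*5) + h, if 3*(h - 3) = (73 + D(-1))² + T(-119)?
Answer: 99131/64 ≈ 1548.9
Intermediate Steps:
D(U) = -⅛ (D(U) = 1*(-⅛) = -⅛)
h = 112699/64 (h = 3 + ((73 - ⅛)² - 37)/3 = 3 + ((583/8)² - 37)/3 = 3 + (339889/64 - 37)/3 = 3 + (⅓)*(337521/64) = 3 + 112507/64 = 112699/64 ≈ 1760.9)
(-7 - 41*5) + h = (-7 - 41*5) + 112699/64 = (-7 - 205) + 112699/64 = -212 + 112699/64 = 99131/64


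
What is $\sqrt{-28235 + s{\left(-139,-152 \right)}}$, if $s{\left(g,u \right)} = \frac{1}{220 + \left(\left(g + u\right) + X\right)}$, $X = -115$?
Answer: $\frac{i \sqrt{976818246}}{186} \approx 168.03 i$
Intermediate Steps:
$s{\left(g,u \right)} = \frac{1}{105 + g + u}$ ($s{\left(g,u \right)} = \frac{1}{220 - \left(115 - g - u\right)} = \frac{1}{220 + \left(-115 + g + u\right)} = \frac{1}{105 + g + u}$)
$\sqrt{-28235 + s{\left(-139,-152 \right)}} = \sqrt{-28235 + \frac{1}{105 - 139 - 152}} = \sqrt{-28235 + \frac{1}{-186}} = \sqrt{-28235 - \frac{1}{186}} = \sqrt{- \frac{5251711}{186}} = \frac{i \sqrt{976818246}}{186}$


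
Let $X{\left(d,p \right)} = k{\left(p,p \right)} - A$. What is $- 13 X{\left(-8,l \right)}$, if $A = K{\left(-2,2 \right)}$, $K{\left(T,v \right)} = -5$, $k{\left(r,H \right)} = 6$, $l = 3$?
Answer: $-143$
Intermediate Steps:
$A = -5$
$X{\left(d,p \right)} = 11$ ($X{\left(d,p \right)} = 6 - -5 = 6 + 5 = 11$)
$- 13 X{\left(-8,l \right)} = \left(-13\right) 11 = -143$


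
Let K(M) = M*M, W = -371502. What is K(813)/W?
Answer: -73441/41278 ≈ -1.7792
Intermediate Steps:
K(M) = M²
K(813)/W = 813²/(-371502) = 660969*(-1/371502) = -73441/41278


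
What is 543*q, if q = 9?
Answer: 4887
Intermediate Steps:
543*q = 543*9 = 4887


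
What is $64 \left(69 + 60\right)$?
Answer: $8256$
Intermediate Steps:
$64 \left(69 + 60\right) = 64 \cdot 129 = 8256$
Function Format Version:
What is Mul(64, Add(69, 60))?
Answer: 8256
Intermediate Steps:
Mul(64, Add(69, 60)) = Mul(64, 129) = 8256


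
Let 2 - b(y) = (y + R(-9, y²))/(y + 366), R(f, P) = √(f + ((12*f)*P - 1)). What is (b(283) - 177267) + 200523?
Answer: 15094159/649 - 43*I*√4678/649 ≈ 23258.0 - 4.5316*I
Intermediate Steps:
R(f, P) = √(-1 + f + 12*P*f) (R(f, P) = √(f + (12*P*f - 1)) = √(f + (-1 + 12*P*f)) = √(-1 + f + 12*P*f))
b(y) = 2 - (y + √(-10 - 108*y²))/(366 + y) (b(y) = 2 - (y + √(-1 - 9 + 12*y²*(-9)))/(y + 366) = 2 - (y + √(-1 - 9 - 108*y²))/(366 + y) = 2 - (y + √(-10 - 108*y²))/(366 + y))
(b(283) - 177267) + 200523 = ((732 + 283 - √(-10 - 108*283²))/(366 + 283) - 177267) + 200523 = ((732 + 283 - √(-10 - 108*80089))/649 - 177267) + 200523 = ((732 + 283 - √(-10 - 8649612))/649 - 177267) + 200523 = ((732 + 283 - √(-8649622))/649 - 177267) + 200523 = ((732 + 283 - 43*I*√4678)/649 - 177267) + 200523 = ((1015 - 43*I*√4678)/649 - 177267) + 200523 = ((1015/649 - 43*I*√4678/649) - 177267) + 200523 = (-115045268/649 - 43*I*√4678/649) + 200523 = 15094159/649 - 43*I*√4678/649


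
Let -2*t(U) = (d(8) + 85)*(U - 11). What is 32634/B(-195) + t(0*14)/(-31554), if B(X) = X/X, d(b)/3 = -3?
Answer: 514866409/15777 ≈ 32634.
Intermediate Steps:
d(b) = -9 (d(b) = 3*(-3) = -9)
B(X) = 1
t(U) = 418 - 38*U (t(U) = -(-9 + 85)*(U - 11)/2 = -38*(-11 + U) = -(-836 + 76*U)/2 = 418 - 38*U)
32634/B(-195) + t(0*14)/(-31554) = 32634/1 + (418 - 0*14)/(-31554) = 32634*1 + (418 - 38*0)*(-1/31554) = 32634 + (418 + 0)*(-1/31554) = 32634 + 418*(-1/31554) = 32634 - 209/15777 = 514866409/15777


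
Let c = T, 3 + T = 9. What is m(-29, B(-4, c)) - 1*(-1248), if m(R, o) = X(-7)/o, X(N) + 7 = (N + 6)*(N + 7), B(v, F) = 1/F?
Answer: 1206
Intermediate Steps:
T = 6 (T = -3 + 9 = 6)
c = 6
X(N) = -7 + (6 + N)*(7 + N) (X(N) = -7 + (N + 6)*(N + 7) = -7 + (6 + N)*(7 + N))
m(R, o) = -7/o (m(R, o) = (35 + (-7)² + 13*(-7))/o = (35 + 49 - 91)/o = -7/o)
m(-29, B(-4, c)) - 1*(-1248) = -7/(1/6) - 1*(-1248) = -7/⅙ + 1248 = -7*6 + 1248 = -42 + 1248 = 1206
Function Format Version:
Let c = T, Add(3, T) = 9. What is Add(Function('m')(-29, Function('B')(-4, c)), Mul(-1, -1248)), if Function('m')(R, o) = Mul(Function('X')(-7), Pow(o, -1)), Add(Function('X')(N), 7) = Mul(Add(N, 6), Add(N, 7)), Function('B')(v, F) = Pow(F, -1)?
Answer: 1206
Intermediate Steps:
T = 6 (T = Add(-3, 9) = 6)
c = 6
Function('X')(N) = Add(-7, Mul(Add(6, N), Add(7, N))) (Function('X')(N) = Add(-7, Mul(Add(N, 6), Add(N, 7))) = Add(-7, Mul(Add(6, N), Add(7, N))))
Function('m')(R, o) = Mul(-7, Pow(o, -1)) (Function('m')(R, o) = Mul(Add(35, Pow(-7, 2), Mul(13, -7)), Pow(o, -1)) = Mul(Add(35, 49, -91), Pow(o, -1)) = Mul(-7, Pow(o, -1)))
Add(Function('m')(-29, Function('B')(-4, c)), Mul(-1, -1248)) = Add(Mul(-7, Pow(Pow(6, -1), -1)), Mul(-1, -1248)) = Add(Mul(-7, Pow(Rational(1, 6), -1)), 1248) = Add(Mul(-7, 6), 1248) = Add(-42, 1248) = 1206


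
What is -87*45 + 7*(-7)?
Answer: -3964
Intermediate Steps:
-87*45 + 7*(-7) = -3915 - 49 = -3964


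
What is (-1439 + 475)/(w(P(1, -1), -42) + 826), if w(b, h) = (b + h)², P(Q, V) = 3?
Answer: -964/2347 ≈ -0.41074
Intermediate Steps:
(-1439 + 475)/(w(P(1, -1), -42) + 826) = (-1439 + 475)/((3 - 42)² + 826) = -964/((-39)² + 826) = -964/(1521 + 826) = -964/2347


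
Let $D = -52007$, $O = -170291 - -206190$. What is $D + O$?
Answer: $-16108$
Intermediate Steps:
$O = 35899$ ($O = -170291 + 206190 = 35899$)
$D + O = -52007 + 35899 = -16108$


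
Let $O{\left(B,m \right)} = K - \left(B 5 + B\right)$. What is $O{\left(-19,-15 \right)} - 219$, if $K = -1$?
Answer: $-106$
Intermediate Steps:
$O{\left(B,m \right)} = -1 - 6 B$ ($O{\left(B,m \right)} = -1 - \left(B 5 + B\right) = -1 - \left(5 B + B\right) = -1 - 6 B$)
$O{\left(-19,-15 \right)} - 219 = \left(-1 - -114\right) - 219 = \left(-1 + 114\right) - 219 = 113 - 219 = -106$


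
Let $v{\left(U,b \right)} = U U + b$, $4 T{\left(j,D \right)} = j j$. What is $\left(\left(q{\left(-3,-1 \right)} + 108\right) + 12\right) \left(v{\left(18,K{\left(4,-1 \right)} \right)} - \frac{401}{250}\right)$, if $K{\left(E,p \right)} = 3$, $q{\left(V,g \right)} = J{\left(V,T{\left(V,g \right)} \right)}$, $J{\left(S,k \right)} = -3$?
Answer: $\frac{9517833}{250} \approx 38071.0$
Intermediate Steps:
$T{\left(j,D \right)} = \frac{j^{2}}{4}$ ($T{\left(j,D \right)} = \frac{j j}{4} = \frac{j^{2}}{4}$)
$q{\left(V,g \right)} = -3$
$v{\left(U,b \right)} = b + U^{2}$ ($v{\left(U,b \right)} = U^{2} + b = b + U^{2}$)
$\left(\left(q{\left(-3,-1 \right)} + 108\right) + 12\right) \left(v{\left(18,K{\left(4,-1 \right)} \right)} - \frac{401}{250}\right) = \left(\left(-3 + 108\right) + 12\right) \left(\left(3 + 18^{2}\right) - \frac{401}{250}\right) = \left(105 + 12\right) \left(\left(3 + 324\right) - \frac{401}{250}\right) = 117 \left(327 - \frac{401}{250}\right) = 117 \cdot \frac{81349}{250} = \frac{9517833}{250}$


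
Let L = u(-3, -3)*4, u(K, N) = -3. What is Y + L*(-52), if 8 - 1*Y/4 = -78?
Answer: 968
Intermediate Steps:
Y = 344 (Y = 32 - 4*(-78) = 32 + 312 = 344)
L = -12 (L = -3*4 = -12)
Y + L*(-52) = 344 - 12*(-52) = 344 + 624 = 968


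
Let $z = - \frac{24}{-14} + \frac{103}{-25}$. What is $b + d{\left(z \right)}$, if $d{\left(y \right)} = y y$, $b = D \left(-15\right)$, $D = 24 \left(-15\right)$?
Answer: $\frac{165552241}{30625} \approx 5405.8$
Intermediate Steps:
$D = -360$
$z = - \frac{421}{175}$ ($z = \left(-24\right) \left(- \frac{1}{14}\right) + 103 \left(- \frac{1}{25}\right) = \frac{12}{7} - \frac{103}{25} = - \frac{421}{175} \approx -2.4057$)
$b = 5400$ ($b = \left(-360\right) \left(-15\right) = 5400$)
$d{\left(y \right)} = y^{2}$
$b + d{\left(z \right)} = 5400 + \left(- \frac{421}{175}\right)^{2} = 5400 + \frac{177241}{30625} = \frac{165552241}{30625}$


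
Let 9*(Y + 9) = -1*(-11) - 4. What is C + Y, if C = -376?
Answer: -3458/9 ≈ -384.22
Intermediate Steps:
Y = -74/9 (Y = -9 + (-1*(-11) - 4)/9 = -9 + (11 - 4)/9 = -9 + (⅑)*7 = -9 + 7/9 = -74/9 ≈ -8.2222)
C + Y = -376 - 74/9 = -3458/9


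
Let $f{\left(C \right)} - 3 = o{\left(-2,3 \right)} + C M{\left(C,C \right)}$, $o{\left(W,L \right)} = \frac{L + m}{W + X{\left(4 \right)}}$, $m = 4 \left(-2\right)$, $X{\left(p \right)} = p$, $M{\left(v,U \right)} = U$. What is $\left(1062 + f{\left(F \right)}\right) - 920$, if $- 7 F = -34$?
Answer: $\frac{16277}{98} \approx 166.09$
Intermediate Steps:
$F = \frac{34}{7}$ ($F = \left(- \frac{1}{7}\right) \left(-34\right) = \frac{34}{7} \approx 4.8571$)
$m = -8$
$o{\left(W,L \right)} = \frac{-8 + L}{4 + W}$ ($o{\left(W,L \right)} = \frac{L - 8}{W + 4} = \frac{-8 + L}{4 + W}$)
$f{\left(C \right)} = \frac{1}{2} + C^{2}$ ($f{\left(C \right)} = 3 + \left(\frac{-8 + 3}{4 - 2} + C C\right) = 3 + \left(\frac{1}{2} \left(-5\right) + C^{2}\right) = 3 + \left(- \frac{5}{2} + C^{2}\right) = \frac{1}{2} + C^{2}$)
$\left(1062 + f{\left(F \right)}\right) - 920 = \left(1062 + \left(\frac{1}{2} + \left(\frac{34}{7}\right)^{2}\right)\right) - 920 = \left(1062 + \left(\frac{1}{2} + \frac{1156}{49}\right)\right) - 920 = \left(1062 + \frac{2361}{98}\right) - 920 = \frac{106437}{98} - 920 = \frac{16277}{98}$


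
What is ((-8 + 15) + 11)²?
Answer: 324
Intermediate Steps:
((-8 + 15) + 11)² = (7 + 11)² = 18² = 324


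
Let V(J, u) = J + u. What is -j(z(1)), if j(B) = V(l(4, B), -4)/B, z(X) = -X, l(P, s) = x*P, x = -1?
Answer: -8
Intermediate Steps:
l(P, s) = -P
j(B) = -8/B (j(B) = (-1*4 - 4)/B = (-4 - 4)/B = -8/B)
-j(z(1)) = -(-8)/((-1*1)) = -(-8)/(-1) = -(-8)*(-1) = -1*8 = -8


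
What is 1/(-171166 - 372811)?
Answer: -1/543977 ≈ -1.8383e-6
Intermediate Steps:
1/(-171166 - 372811) = 1/(-543977) = -1/543977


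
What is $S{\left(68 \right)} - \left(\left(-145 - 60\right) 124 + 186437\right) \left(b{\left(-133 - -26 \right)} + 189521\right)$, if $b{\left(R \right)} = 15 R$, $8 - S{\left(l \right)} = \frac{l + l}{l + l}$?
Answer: $-30257670565$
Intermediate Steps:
$S{\left(l \right)} = 7$ ($S{\left(l \right)} = 8 - \frac{l + l}{l + l} = 8 - \frac{2 l}{2 l} = 8 - 2 l \frac{1}{2 l} = 8 - 1 = 7$)
$S{\left(68 \right)} - \left(\left(-145 - 60\right) 124 + 186437\right) \left(b{\left(-133 - -26 \right)} + 189521\right) = 7 - \left(\left(-145 - 60\right) 124 + 186437\right) \left(15 \left(-133 - -26\right) + 189521\right) = 7 - \left(\left(-205\right) 124 + 186437\right) \left(15 \left(-133 + 26\right) + 189521\right) = 7 - \left(-25420 + 186437\right) \left(15 \left(-107\right) + 189521\right) = 7 - 161017 \left(-1605 + 189521\right) = 7 - 161017 \cdot 187916 = 7 - 30257670572 = -30257670565$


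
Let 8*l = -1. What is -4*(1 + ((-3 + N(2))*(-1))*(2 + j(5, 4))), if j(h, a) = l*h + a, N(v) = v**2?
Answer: 35/2 ≈ 17.500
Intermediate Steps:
l = -1/8 (l = (1/8)*(-1) = -1/8 ≈ -0.12500)
j(h, a) = a - h/8 (j(h, a) = -h/8 + a = a - h/8)
-4*(1 + ((-3 + N(2))*(-1))*(2 + j(5, 4))) = -4*(1 + ((-3 + 2**2)*(-1))*(2 + (4 - 1/8*5))) = -4*(1 + ((-3 + 4)*(-1))*(2 + (4 - 5/8))) = -4*(1 + (1*(-1))*(2 + 27/8)) = -4*(1 - 1*43/8) = -4*(1 - 43/8) = -4*(-35/8) = 35/2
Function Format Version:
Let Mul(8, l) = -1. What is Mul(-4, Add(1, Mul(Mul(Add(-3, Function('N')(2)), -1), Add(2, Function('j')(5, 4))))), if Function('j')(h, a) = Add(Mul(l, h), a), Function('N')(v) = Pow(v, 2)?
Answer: Rational(35, 2) ≈ 17.500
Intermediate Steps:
l = Rational(-1, 8) (l = Mul(Rational(1, 8), -1) = Rational(-1, 8) ≈ -0.12500)
Function('j')(h, a) = Add(a, Mul(Rational(-1, 8), h)) (Function('j')(h, a) = Add(Mul(Rational(-1, 8), h), a) = Add(a, Mul(Rational(-1, 8), h)))
Mul(-4, Add(1, Mul(Mul(Add(-3, Function('N')(2)), -1), Add(2, Function('j')(5, 4))))) = Mul(-4, Add(1, Mul(Mul(Add(-3, Pow(2, 2)), -1), Add(2, Add(4, Mul(Rational(-1, 8), 5)))))) = Mul(-4, Add(1, Mul(Mul(Add(-3, 4), -1), Add(2, Add(4, Rational(-5, 8)))))) = Mul(-4, Add(1, Mul(Mul(1, -1), Add(2, Rational(27, 8))))) = Mul(-4, Add(1, Mul(-1, Rational(43, 8)))) = Mul(-4, Add(1, Rational(-43, 8))) = Mul(-4, Rational(-35, 8)) = Rational(35, 2)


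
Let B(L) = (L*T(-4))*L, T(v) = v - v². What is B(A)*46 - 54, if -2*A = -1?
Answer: -284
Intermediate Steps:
A = ½ (A = -½*(-1) = ½ ≈ 0.50000)
B(L) = -20*L² (B(L) = (L*(-4*(1 - 1*(-4))))*L = (L*(-4*(1 + 4)))*L = (L*(-4*5))*L = (L*(-20))*L = (-20*L)*L = -20*L²)
B(A)*46 - 54 = -20*(½)²*46 - 54 = -20*¼*46 - 54 = -5*46 - 54 = -230 - 54 = -284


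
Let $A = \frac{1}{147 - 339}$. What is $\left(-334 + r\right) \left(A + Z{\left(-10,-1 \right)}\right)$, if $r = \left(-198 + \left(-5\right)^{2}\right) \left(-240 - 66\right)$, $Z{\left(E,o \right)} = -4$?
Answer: $- \frac{10113119}{48} \approx -2.1069 \cdot 10^{5}$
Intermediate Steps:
$r = 52938$ ($r = \left(-198 + 25\right) \left(-306\right) = \left(-173\right) \left(-306\right) = 52938$)
$A = - \frac{1}{192}$ ($A = \frac{1}{-192} = - \frac{1}{192} \approx -0.0052083$)
$\left(-334 + r\right) \left(A + Z{\left(-10,-1 \right)}\right) = \left(-334 + 52938\right) \left(- \frac{1}{192} - 4\right) = 52604 \left(- \frac{769}{192}\right) = - \frac{10113119}{48}$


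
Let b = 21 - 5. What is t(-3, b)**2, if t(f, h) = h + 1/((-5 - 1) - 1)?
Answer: 12321/49 ≈ 251.45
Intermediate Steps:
b = 16
t(f, h) = -1/7 + h (t(f, h) = h + 1/(-6 - 1) = h + 1/(-7) = h + 1*(-1/7) = h - 1/7 = -1/7 + h)
t(-3, b)**2 = (-1/7 + 16)**2 = (111/7)**2 = 12321/49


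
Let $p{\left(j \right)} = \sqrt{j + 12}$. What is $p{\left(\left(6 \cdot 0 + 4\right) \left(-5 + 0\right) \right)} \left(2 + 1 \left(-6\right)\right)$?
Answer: $- 8 i \sqrt{2} \approx - 11.314 i$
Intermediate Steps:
$p{\left(j \right)} = \sqrt{12 + j}$
$p{\left(\left(6 \cdot 0 + 4\right) \left(-5 + 0\right) \right)} \left(2 + 1 \left(-6\right)\right) = \sqrt{12 + \left(6 \cdot 0 + 4\right) \left(-5 + 0\right)} \left(2 + 1 \left(-6\right)\right) = \sqrt{12 + \left(0 + 4\right) \left(-5\right)} \left(2 - 6\right) = \sqrt{12 + 4 \left(-5\right)} \left(-4\right) = \sqrt{12 - 20} \left(-4\right) = \sqrt{-8} \left(-4\right) = 2 i \sqrt{2} \left(-4\right) = - 8 i \sqrt{2}$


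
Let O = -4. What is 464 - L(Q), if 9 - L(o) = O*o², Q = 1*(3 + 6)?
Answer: 131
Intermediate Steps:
Q = 9 (Q = 1*9 = 9)
L(o) = 9 + 4*o² (L(o) = 9 - (-4)*o² = 9 + 4*o²)
464 - L(Q) = 464 - (9 + 4*9²) = 464 - (9 + 4*81) = 464 - (9 + 324) = 464 - 1*333 = 464 - 333 = 131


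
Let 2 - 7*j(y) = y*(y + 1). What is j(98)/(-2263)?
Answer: 9700/15841 ≈ 0.61234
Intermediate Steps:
j(y) = 2/7 - y*(1 + y)/7 (j(y) = 2/7 - y*(y + 1)/7 = 2/7 - y*(1 + y)/7)
j(98)/(-2263) = (2/7 - ⅐*98 - ⅐*98²)/(-2263) = (2/7 - 14 - ⅐*9604)*(-1/2263) = (2/7 - 14 - 1372)*(-1/2263) = -9700/7*(-1/2263) = 9700/15841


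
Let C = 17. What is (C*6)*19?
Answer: 1938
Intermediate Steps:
(C*6)*19 = (17*6)*19 = 102*19 = 1938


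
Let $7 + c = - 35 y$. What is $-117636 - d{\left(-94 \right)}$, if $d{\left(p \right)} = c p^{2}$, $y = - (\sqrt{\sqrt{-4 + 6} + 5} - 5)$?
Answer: $1490516 - 309260 \sqrt{5 + \sqrt{2}} \approx 7.0728 \cdot 10^{5}$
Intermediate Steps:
$y = 5 - \sqrt{5 + \sqrt{2}}$ ($y = - (\sqrt{\sqrt{2} + 5} - 5) = - (\sqrt{5 + \sqrt{2}} - 5) = - (-5 + \sqrt{5 + \sqrt{2}}) = 5 - \sqrt{5 + \sqrt{2}} \approx 2.4674$)
$c = -182 + 35 \sqrt{5 + \sqrt{2}}$ ($c = -7 - 35 \left(5 - \sqrt{5 + \sqrt{2}}\right) = -7 - \left(175 - 35 \sqrt{5 + \sqrt{2}}\right) = -182 + 35 \sqrt{5 + \sqrt{2}} \approx -93.358$)
$d{\left(p \right)} = p^{2} \left(-182 + 35 \sqrt{5 + \sqrt{2}}\right)$ ($d{\left(p \right)} = \left(-182 + 35 \sqrt{5 + \sqrt{2}}\right) p^{2} = p^{2} \left(-182 + 35 \sqrt{5 + \sqrt{2}}\right)$)
$-117636 - d{\left(-94 \right)} = -117636 - \left(-94\right)^{2} \left(-182 + 35 \sqrt{5 + \sqrt{2}}\right) = -117636 - 8836 \left(-182 + 35 \sqrt{5 + \sqrt{2}}\right) = -117636 - \left(-1608152 + 309260 \sqrt{5 + \sqrt{2}}\right) = -117636 + \left(1608152 - 309260 \sqrt{5 + \sqrt{2}}\right) = 1490516 - 309260 \sqrt{5 + \sqrt{2}}$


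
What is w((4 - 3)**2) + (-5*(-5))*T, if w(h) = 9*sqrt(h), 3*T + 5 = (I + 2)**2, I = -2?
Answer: -98/3 ≈ -32.667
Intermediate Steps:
T = -5/3 (T = -5/3 + (-2 + 2)**2/3 = -5/3 + (1/3)*0**2 = -5/3 + (1/3)*0 = -5/3 + 0 = -5/3 ≈ -1.6667)
w((4 - 3)**2) + (-5*(-5))*T = 9*sqrt((4 - 3)**2) - 5*(-5)*(-5/3) = 9*sqrt(1**2) + 25*(-5/3) = 9*sqrt(1) - 125/3 = 9*1 - 125/3 = 9 - 125/3 = -98/3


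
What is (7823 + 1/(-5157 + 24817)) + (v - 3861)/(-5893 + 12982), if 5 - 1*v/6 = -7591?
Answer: 363703200003/46456580 ≈ 7828.9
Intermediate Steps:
v = 45576 (v = 30 - 6*(-7591) = 30 + 45546 = 45576)
(7823 + 1/(-5157 + 24817)) + (v - 3861)/(-5893 + 12982) = (7823 + 1/(-5157 + 24817)) + (45576 - 3861)/(-5893 + 12982) = (7823 + 1/19660) + 41715/7089 = (7823 + 1/19660) + 41715*(1/7089) = 153800181/19660 + 13905/2363 = 363703200003/46456580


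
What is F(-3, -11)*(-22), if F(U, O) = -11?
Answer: 242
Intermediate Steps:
F(-3, -11)*(-22) = -11*(-22) = 242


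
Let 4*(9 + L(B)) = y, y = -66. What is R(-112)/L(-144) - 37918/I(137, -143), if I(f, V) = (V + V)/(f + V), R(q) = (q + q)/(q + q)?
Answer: -5801740/7293 ≈ -795.52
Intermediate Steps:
R(q) = 1 (R(q) = (2*q)/((2*q)) = (2*q)*(1/(2*q)) = 1)
L(B) = -51/2 (L(B) = -9 + (¼)*(-66) = -9 - 33/2 = -51/2)
I(f, V) = 2*V/(V + f) (I(f, V) = (2*V)/(V + f) = 2*V/(V + f))
R(-112)/L(-144) - 37918/I(137, -143) = 1/(-51/2) - 37918/(2*(-143)/(-143 + 137)) = 1*(-2/51) - 37918/(2*(-143)/(-6)) = -2/51 - 37918/(2*(-143)*(-⅙)) = -2/51 - 37918/143/3 = -2/51 - 37918*3/143 = -2/51 - 113754/143 = -5801740/7293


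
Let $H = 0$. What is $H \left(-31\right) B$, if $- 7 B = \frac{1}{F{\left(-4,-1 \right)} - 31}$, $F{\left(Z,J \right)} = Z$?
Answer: $0$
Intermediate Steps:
$B = \frac{1}{245}$ ($B = - \frac{1}{7 \left(-4 - 31\right)} = - \frac{1}{7 \left(-35\right)} = \left(- \frac{1}{7}\right) \left(- \frac{1}{35}\right) = \frac{1}{245} \approx 0.0040816$)
$H \left(-31\right) B = 0 \left(-31\right) \frac{1}{245} = 0 \cdot \frac{1}{245} = 0$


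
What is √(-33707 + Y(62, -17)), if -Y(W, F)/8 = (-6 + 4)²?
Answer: I*√33739 ≈ 183.68*I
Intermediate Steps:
Y(W, F) = -32 (Y(W, F) = -8*(-6 + 4)² = -8*(-2)² = -8*4 = -32)
√(-33707 + Y(62, -17)) = √(-33707 - 32) = √(-33739) = I*√33739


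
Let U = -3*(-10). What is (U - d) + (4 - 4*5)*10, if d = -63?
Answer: -67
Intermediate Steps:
U = 30
(U - d) + (4 - 4*5)*10 = (30 - 1*(-63)) + (4 - 4*5)*10 = (30 + 63) + (4 - 20)*10 = 93 - 16*10 = 93 - 160 = -67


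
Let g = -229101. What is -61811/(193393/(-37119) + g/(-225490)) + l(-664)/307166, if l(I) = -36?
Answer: 703159783454914824/47711561386241 ≈ 14738.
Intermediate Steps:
-61811/(193393/(-37119) + g/(-225490)) + l(-664)/307166 = -61811/(193393/(-37119) - 229101/(-225490)) - 36/307166 = -61811/(193393*(-1/37119) - 229101*(-1/225490)) - 36*1/307166 = -61811/(-193393/37119 + 229101/225490) - 18/153583 = -61811/(-35104187551/8369963310) - 18/153583 = -61811*(-8369963310/35104187551) - 18/153583 = 4578369930570/310656527 - 18/153583 = 703159783454914824/47711561386241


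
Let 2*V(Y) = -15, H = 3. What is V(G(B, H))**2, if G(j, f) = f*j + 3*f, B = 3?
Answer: 225/4 ≈ 56.250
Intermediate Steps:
G(j, f) = 3*f + f*j
V(Y) = -15/2 (V(Y) = (1/2)*(-15) = -15/2)
V(G(B, H))**2 = (-15/2)**2 = 225/4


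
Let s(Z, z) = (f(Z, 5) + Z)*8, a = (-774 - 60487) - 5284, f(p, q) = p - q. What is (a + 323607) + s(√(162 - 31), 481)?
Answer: 257022 + 16*√131 ≈ 2.5721e+5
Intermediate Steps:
a = -66545 (a = -61261 - 5284 = -66545)
s(Z, z) = -40 + 16*Z (s(Z, z) = ((Z - 1*5) + Z)*8 = ((Z - 5) + Z)*8 = ((-5 + Z) + Z)*8 = (-5 + 2*Z)*8 = -40 + 16*Z)
(a + 323607) + s(√(162 - 31), 481) = (-66545 + 323607) + (-40 + 16*√(162 - 31)) = 257062 + (-40 + 16*√131) = 257022 + 16*√131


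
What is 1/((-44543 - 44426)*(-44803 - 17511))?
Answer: 1/5544014266 ≈ 1.8037e-10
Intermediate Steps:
1/((-44543 - 44426)*(-44803 - 17511)) = 1/(-88969*(-62314)) = 1/5544014266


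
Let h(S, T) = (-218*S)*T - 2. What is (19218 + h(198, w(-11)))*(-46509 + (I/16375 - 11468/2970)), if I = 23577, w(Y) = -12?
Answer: -121512355356293504/4863375 ≈ -2.4985e+10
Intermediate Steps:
h(S, T) = -2 - 218*S*T (h(S, T) = -218*S*T - 2 = -2 - 218*S*T)
(19218 + h(198, w(-11)))*(-46509 + (I/16375 - 11468/2970)) = (19218 + (-2 - 218*198*(-12)))*(-46509 + (23577/16375 - 11468/2970)) = (19218 + (-2 + 517968))*(-46509 + (23577*(1/16375) - 11468*1/2970)) = (19218 + 517966)*(-46509 + (23577/16375 - 5734/1485)) = 537184*(-46509 - 11776481/4863375) = 537184*(-226202484356/4863375) = -121512355356293504/4863375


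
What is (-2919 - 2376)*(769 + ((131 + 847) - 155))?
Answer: -8429640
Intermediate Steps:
(-2919 - 2376)*(769 + ((131 + 847) - 155)) = -5295*(769 + (978 - 155)) = -5295*(769 + 823) = -5295*1592 = -8429640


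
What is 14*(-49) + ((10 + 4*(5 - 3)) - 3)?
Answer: -671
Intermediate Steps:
14*(-49) + ((10 + 4*(5 - 3)) - 3) = -686 + ((10 + 4*2) - 3) = -686 + ((10 + 8) - 3) = -686 + (18 - 3) = -686 + 15 = -671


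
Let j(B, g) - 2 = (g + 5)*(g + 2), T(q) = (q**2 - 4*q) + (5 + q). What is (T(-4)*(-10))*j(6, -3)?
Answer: 0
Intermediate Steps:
T(q) = 5 + q**2 - 3*q
j(B, g) = 2 + (2 + g)*(5 + g) (j(B, g) = 2 + (g + 5)*(g + 2) = 2 + (5 + g)*(2 + g) = 2 + (2 + g)*(5 + g))
(T(-4)*(-10))*j(6, -3) = ((5 + (-4)**2 - 3*(-4))*(-10))*(12 + (-3)**2 + 7*(-3)) = ((5 + 16 + 12)*(-10))*(12 + 9 - 21) = (33*(-10))*0 = -330*0 = 0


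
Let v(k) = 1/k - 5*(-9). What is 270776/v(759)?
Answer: 51379746/8539 ≈ 6017.1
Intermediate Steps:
v(k) = 45 + 1/k (v(k) = 1/k + 45 = 45 + 1/k)
270776/v(759) = 270776/(45 + 1/759) = 270776/(34156/759) = 270776*(759/34156) = 51379746/8539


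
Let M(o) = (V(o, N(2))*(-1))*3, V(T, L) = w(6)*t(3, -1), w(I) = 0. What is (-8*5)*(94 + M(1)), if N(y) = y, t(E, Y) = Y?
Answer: -3760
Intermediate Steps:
V(T, L) = 0 (V(T, L) = 0*(-1) = 0)
M(o) = 0 (M(o) = (0*(-1))*3 = 0*3 = 0)
(-8*5)*(94 + M(1)) = (-8*5)*(94 + 0) = -40*94 = -3760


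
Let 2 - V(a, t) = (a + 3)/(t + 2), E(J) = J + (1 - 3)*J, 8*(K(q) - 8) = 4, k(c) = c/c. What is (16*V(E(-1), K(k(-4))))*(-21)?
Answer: -544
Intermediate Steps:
k(c) = 1
K(q) = 17/2 (K(q) = 8 + (⅛)*4 = 8 + ½ = 17/2)
E(J) = -J (E(J) = J - 2*J = -J)
V(a, t) = 2 - (3 + a)/(2 + t) (V(a, t) = 2 - (a + 3)/(t + 2) = 2 - (3 + a)/(2 + t))
(16*V(E(-1), K(k(-4))))*(-21) = (16*((1 - (-1)*(-1) + 2*(17/2))/(2 + 17/2)))*(-21) = (16*((1 - 1*1 + 17)/(21/2)))*(-21) = (16*(2*(1 - 1 + 17)/21))*(-21) = (16*((2/21)*17))*(-21) = (16*(34/21))*(-21) = (544/21)*(-21) = -544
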